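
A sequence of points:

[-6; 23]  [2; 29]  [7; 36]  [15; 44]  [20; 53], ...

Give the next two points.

First part: alternating steps +8, +5, +8, +5, …, so -6, 2, 7, 15, 20 → 28 → 33.
Second part — differences are 6, 7, 8, … (increasing by 1 each time): 23, 29, 36, 44, 53 → 63 → 74.
Putting the parts together: [28; 63] and then [33; 74].

[28; 63], [33; 74]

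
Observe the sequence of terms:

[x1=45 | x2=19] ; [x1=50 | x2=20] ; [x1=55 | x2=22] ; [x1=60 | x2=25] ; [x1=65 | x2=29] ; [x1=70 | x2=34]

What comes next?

X1 goes 45, 50, 55, 60, 65, 70 → 75 (+5 each step).
X2 goes 19, 20, 22, 25, 29, 34 → 40 (differences are 1, 2, 3, … (increasing by 1 each time)).
Putting it together: [x1=75 | x2=40].

[x1=75 | x2=40]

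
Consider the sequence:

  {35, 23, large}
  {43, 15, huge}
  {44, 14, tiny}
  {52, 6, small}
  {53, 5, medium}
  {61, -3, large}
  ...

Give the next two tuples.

First coordinate: alternating steps +8, +1, +8, +1, …; 35, 43, 44, 52, 53, 61 → 62 → 70.
Second coordinate goes 23, 15, 14, 6, 5, -3 → -4 → -12 (together with the first coordinate always sums to 58).
Size — repeats large → huge → tiny → small → medium: large, huge, tiny, small, medium, large → huge → tiny.
Putting the parts together: {62, -4, huge} and then {70, -12, tiny}.

{62, -4, huge}, {70, -12, tiny}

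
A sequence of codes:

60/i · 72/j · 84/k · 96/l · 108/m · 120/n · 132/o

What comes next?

144/p

First component goes 60, 72, 84, 96, 108, 120, 132 → 144 (+12 each step).
For the letter, letters move forward 1 place in the alphabet: i, j, k, l, m, n, o → p.
Combining the parts gives 144/p.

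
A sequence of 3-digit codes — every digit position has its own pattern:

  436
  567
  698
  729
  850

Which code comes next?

First digit goes 4, 5, 6, 7, 8 → 9 (+1 each step, mod 10).
Second digit — +3 each step, mod 10: 3, 6, 9, 2, 5 → 8.
Third digit — +1 each step, mod 10: 6, 7, 8, 9, 0 → 1.
Combining the parts gives 981.

981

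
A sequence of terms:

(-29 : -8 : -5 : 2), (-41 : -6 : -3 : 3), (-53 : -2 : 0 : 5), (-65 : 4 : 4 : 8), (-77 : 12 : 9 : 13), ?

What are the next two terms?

(-89 : 22 : 15 : 21), (-101 : 34 : 22 : 34)

For the first entry, −12 each step: -29, -41, -53, -65, -77 → -89 → -101.
For the second entry, differences are 2, 4, 6, … (increasing by 2 each time): -8, -6, -2, 4, 12 → 22 → 34.
For the third entry, differences are 2, 3, 4, … (increasing by 1 each time): -5, -3, 0, 4, 9 → 15 → 22.
Fourth entry goes 2, 3, 5, 8, 13 → 21 → 34 (each term is the sum of the two before it).
So the next two terms are (-89 : 22 : 15 : 21) and (-101 : 34 : 22 : 34).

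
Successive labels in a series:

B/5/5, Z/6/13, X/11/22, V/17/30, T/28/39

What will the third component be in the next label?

47

Letter: B, Z, X, V, T → R (letters move back 2 places in the alphabet, wrapping A→Z).
Second component: each term is the sum of the two before it; 5, 6, 11, 17, 28 → 45.
Third component — alternating steps +8, +9, +8, +9, …: 5, 13, 22, 30, 39 → 47.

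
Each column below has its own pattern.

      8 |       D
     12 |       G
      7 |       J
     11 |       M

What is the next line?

First component: alternating steps +4, −5, +4, −5, …, so 8, 12, 7, 11 → 6.
Letter: letters move forward 3 places in the alphabet, so D, G, J, M → P.
So the next line is 6  P.

6  P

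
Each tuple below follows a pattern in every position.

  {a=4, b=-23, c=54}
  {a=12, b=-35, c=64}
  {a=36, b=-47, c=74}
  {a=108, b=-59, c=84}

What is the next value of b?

For the b, −12 each step: -23, -35, -47, -59 → -71.

-71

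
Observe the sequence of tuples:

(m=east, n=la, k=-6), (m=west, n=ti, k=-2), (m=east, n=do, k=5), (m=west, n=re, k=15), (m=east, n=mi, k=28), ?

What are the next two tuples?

(m=west, n=fa, k=44), (m=east, n=sol, k=63)

M goes east, west, east, west, east → west → east (alternates east ↔ west).
For the n, runs through the solfège scale do→ti: la, ti, do, re, mi → fa → sol.
K: differences are 4, 7, 10, … (increasing by 3 each time), so -6, -2, 5, 15, 28 → 44 → 63.
Putting the parts together: (m=west, n=fa, k=44) and then (m=east, n=sol, k=63).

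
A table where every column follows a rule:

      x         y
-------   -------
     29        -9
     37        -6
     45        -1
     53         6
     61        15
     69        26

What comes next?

Column x: 29, 37, 45, 53, 61, 69 → 77 (+8 each step).
Column y — differences are 3, 5, 7, … (increasing by 2 each time): -9, -6, -1, 6, 15, 26 → 39.
Combining the parts gives 77  39.

77  39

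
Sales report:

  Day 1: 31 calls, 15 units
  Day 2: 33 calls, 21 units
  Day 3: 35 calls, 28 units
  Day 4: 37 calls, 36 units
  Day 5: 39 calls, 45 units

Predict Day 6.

41 calls, 55 units

Calls: 31, 33, 35, 37, 39 → 41 (+2 each step).
Units goes 15, 21, 28, 36, 45 → 55 (differences are 6, 7, 8, … (increasing by 1 each time)).
Combining the parts gives 41 calls, 55 units.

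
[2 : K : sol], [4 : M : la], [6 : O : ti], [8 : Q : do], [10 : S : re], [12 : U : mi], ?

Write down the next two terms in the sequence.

[14 : W : fa], [16 : Y : sol]

First part: +2 each step, so 2, 4, 6, 8, 10, 12 → 14 → 16.
Letter — letters move forward 2 places in the alphabet: K, M, O, Q, S, U → W → Y.
Note: sol, la, ti, do, re, mi → fa → sol (runs through the solfège scale do→ti).
So the next two terms are [14 : W : fa] and [16 : Y : sol].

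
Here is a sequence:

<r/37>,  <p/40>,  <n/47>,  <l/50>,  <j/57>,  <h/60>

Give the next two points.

Letter: letters move back 2 places in the alphabet; r, p, n, l, j, h → f → d.
Second value — alternating steps +3, +7, +3, +7, …: 37, 40, 47, 50, 57, 60 → 67 → 70.
Putting the parts together: <f/67> and then <d/70>.

<f/67>, <d/70>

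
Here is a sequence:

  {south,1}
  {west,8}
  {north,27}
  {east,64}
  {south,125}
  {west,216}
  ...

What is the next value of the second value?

343

Second value — perfect cubes: 1³, 2³, 3³, …: 1, 8, 27, 64, 125, 216 → 343.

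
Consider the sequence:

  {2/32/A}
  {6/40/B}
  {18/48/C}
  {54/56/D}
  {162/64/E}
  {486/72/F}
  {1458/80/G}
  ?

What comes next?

For the first value, ×3 each step: 2, 6, 18, 54, 162, 486, 1458 → 4374.
Second value — +8 each step: 32, 40, 48, 56, 64, 72, 80 → 88.
Letter goes A, B, C, D, E, F, G → H (letters move forward 1 place in the alphabet).
Putting it together: {4374/88/H}.

{4374/88/H}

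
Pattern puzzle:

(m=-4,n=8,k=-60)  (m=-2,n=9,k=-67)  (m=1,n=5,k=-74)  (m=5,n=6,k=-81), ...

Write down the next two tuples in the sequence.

(m=10,n=2,k=-88), (m=16,n=3,k=-95)

M goes -4, -2, 1, 5 → 10 → 16 (differences are 2, 3, 4, … (increasing by 1 each time)).
N: alternating steps +1, −4, +1, −4, …; 8, 9, 5, 6 → 2 → 3.
For the k, −7 each step: -60, -67, -74, -81 → -88 → -95.
Putting the parts together: (m=10,n=2,k=-88) and then (m=16,n=3,k=-95).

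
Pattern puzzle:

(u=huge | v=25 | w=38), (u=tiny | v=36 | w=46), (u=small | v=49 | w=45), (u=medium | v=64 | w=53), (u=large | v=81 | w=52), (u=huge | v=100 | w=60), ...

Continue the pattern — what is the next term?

U — repeats huge → tiny → small → medium → large: huge, tiny, small, medium, large, huge → tiny.
V: perfect squares: 5², 6², 7², …; 25, 36, 49, 64, 81, 100 → 121.
W — alternating steps +8, −1, +8, −1, …: 38, 46, 45, 53, 52, 60 → 59.
Combining the parts gives (u=tiny | v=121 | w=59).

(u=tiny | v=121 | w=59)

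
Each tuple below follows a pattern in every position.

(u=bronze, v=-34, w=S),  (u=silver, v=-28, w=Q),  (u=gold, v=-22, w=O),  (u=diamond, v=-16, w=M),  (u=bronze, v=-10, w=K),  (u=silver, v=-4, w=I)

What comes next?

U: bronze, silver, gold, diamond, bronze, silver → gold (repeats bronze → silver → gold → diamond).
For the v, +6 each step: -34, -28, -22, -16, -10, -4 → 2.
W: S, Q, O, M, K, I → G (letters move back 2 places in the alphabet).
So the next tuple is (u=gold, v=2, w=G).

(u=gold, v=2, w=G)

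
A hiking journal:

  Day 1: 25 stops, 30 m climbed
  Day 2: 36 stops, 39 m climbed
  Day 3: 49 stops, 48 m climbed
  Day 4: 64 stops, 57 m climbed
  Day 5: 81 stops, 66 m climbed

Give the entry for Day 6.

100 stops, 75 m climbed

Stops: 25, 36, 49, 64, 81 → 100 (perfect squares: 5², 6², 7², …).
M climbed: +9 each step; 30, 39, 48, 57, 66 → 75.
Combining the parts gives 100 stops, 75 m climbed.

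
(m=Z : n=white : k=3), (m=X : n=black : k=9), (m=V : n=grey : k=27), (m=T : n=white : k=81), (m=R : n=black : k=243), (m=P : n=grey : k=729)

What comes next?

M goes Z, X, V, T, R, P → N (letters move back 2 places in the alphabet).
N: repeats white → black → grey, so white, black, grey, white, black, grey → white.
K: 3, 9, 27, 81, 243, 729 → 2187 (×3 each step).
Combining the parts gives (m=N : n=white : k=2187).

(m=N : n=white : k=2187)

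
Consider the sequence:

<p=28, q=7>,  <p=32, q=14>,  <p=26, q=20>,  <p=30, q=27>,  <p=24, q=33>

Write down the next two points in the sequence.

P: 28, 32, 26, 30, 24 → 28 → 22 (alternating steps +4, −6, +4, −6, …).
Q: 7, 14, 20, 27, 33 → 40 → 46 (alternating steps +7, +6, +7, +6, …).
So the next two points are <p=28, q=40> and <p=22, q=46>.

<p=28, q=40>, <p=22, q=46>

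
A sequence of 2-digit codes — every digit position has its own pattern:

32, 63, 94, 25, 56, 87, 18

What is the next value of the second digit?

9

Second digit: +1 each step, mod 10; 2, 3, 4, 5, 6, 7, 8 → 9.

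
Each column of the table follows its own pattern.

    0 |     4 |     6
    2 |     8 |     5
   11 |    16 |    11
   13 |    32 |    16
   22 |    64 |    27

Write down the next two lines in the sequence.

First component goes 0, 2, 11, 13, 22 → 24 → 33 (alternating steps +2, +9, +2, +9, …).
Second component: ×2 each step, so 4, 8, 16, 32, 64 → 128 → 256.
Third component: 6, 5, 11, 16, 27 → 43 → 70 (each term is the sum of the two before it).
So the next two lines are 24  128  43 and 33  256  70.

24  128  43; 33  256  70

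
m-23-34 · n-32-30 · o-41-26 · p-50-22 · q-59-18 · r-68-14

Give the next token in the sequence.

Letter: letters move forward 1 place in the alphabet; m, n, o, p, q, r → s.
For the second component, +9 each step: 23, 32, 41, 50, 59, 68 → 77.
For the third component, −4 each step: 34, 30, 26, 22, 18, 14 → 10.
Putting it together: s-77-10.

s-77-10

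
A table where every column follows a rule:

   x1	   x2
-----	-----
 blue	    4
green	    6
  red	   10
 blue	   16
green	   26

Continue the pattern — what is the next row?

red  42

Column x1: repeats blue → green → red, so blue, green, red, blue, green → red.
Column x2 goes 4, 6, 10, 16, 26 → 42 (each term is the sum of the two before it).
Combining the parts gives red  42.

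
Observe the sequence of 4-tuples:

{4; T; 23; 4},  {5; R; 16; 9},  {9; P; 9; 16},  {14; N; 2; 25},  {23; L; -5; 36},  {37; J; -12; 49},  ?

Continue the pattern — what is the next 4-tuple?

First coordinate: each term is the sum of the two before it, so 4, 5, 9, 14, 23, 37 → 60.
Letter — letters move back 2 places in the alphabet: T, R, P, N, L, J → H.
Third coordinate — −7 each step: 23, 16, 9, 2, -5, -12 → -19.
Fourth coordinate: 4, 9, 16, 25, 36, 49 → 64 (perfect squares: 2², 3², 4², …).
So the next 4-tuple is {60; H; -19; 64}.

{60; H; -19; 64}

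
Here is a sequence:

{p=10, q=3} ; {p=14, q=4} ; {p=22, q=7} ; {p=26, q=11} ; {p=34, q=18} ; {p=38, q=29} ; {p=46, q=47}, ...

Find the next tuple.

{p=50, q=76}

P: alternating steps +4, +8, +4, +8, …, so 10, 14, 22, 26, 34, 38, 46 → 50.
For the q, each term is the sum of the two before it: 3, 4, 7, 11, 18, 29, 47 → 76.
Putting it together: {p=50, q=76}.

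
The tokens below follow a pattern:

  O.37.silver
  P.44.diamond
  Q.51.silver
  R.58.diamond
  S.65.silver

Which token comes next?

Letter: O, P, Q, R, S → T (letters move forward 1 place in the alphabet).
For the second component, +7 each step: 37, 44, 51, 58, 65 → 72.
Rank: alternates silver ↔ diamond; silver, diamond, silver, diamond, silver → diamond.
So the next token is T.72.diamond.

T.72.diamond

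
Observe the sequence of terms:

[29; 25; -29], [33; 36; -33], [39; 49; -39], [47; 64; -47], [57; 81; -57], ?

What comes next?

[69; 100; -69]

First entry: 29, 33, 39, 47, 57 → 69 (differences are 4, 6, 8, … (increasing by 2 each time)).
Second entry: perfect squares: 5², 6², 7², …; 25, 36, 49, 64, 81 → 100.
Third entry — always the negative of the first entry: -29, -33, -39, -47, -57 → -69.
So the next term is [69; 100; -69].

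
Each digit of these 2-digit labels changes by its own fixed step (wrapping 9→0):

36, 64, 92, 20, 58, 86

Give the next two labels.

First digit: 3, 6, 9, 2, 5, 8 → 1 → 4 (+3 each step, mod 10).
Second digit — −2 each step, mod 10: 6, 4, 2, 0, 8, 6 → 4 → 2.
Putting the parts together: 14 and then 42.

14, 42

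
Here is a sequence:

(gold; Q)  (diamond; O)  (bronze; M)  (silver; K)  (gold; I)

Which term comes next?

Rank: gold, diamond, bronze, silver, gold → diamond (repeats gold → diamond → bronze → silver).
Letter: letters move back 2 places in the alphabet; Q, O, M, K, I → G.
Combining the parts gives (diamond; G).

(diamond; G)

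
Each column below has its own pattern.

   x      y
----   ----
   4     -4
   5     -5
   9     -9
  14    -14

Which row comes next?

For the column x, each term is the sum of the two before it: 4, 5, 9, 14 → 23.
Column y: always the negative of the column x, so -4, -5, -9, -14 → -23.
Putting it together: 23  -23.

23  -23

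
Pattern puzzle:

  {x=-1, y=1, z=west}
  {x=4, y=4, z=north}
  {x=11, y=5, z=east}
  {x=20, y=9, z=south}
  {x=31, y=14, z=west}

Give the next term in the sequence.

{x=44, y=23, z=north}

X goes -1, 4, 11, 20, 31 → 44 (differences are 5, 7, 9, … (increasing by 2 each time)).
Y goes 1, 4, 5, 9, 14 → 23 (each term is the sum of the two before it).
Z — repeats west → north → east → south: west, north, east, south, west → north.
Combining the parts gives {x=44, y=23, z=north}.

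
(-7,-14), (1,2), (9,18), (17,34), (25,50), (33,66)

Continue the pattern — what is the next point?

(41,82)

First value — +8 each step: -7, 1, 9, 17, 25, 33 → 41.
Second value: always 2 × the first value; -14, 2, 18, 34, 50, 66 → 82.
So the next point is (41,82).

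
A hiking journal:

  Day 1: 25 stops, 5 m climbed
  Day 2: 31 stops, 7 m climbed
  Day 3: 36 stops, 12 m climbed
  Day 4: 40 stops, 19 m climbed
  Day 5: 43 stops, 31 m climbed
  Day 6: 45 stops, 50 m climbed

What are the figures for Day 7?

46 stops, 81 m climbed

Stops: differences are 6, 5, 4, … (decreasing by 1 each time); 25, 31, 36, 40, 43, 45 → 46.
M climbed: 5, 7, 12, 19, 31, 50 → 81 (each term is the sum of the two before it).
Combining the parts gives 46 stops, 81 m climbed.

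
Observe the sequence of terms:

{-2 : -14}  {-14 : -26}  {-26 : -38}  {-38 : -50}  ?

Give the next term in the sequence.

{-50 : -62}

First value goes -2, -14, -26, -38 → -50 (−12 each step).
For the second value, always 12 less than the first value: -14, -26, -38, -50 → -62.
So the next term is {-50 : -62}.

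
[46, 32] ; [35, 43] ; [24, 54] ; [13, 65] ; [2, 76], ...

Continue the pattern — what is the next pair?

[-9, 87]

First entry: −11 each step; 46, 35, 24, 13, 2 → -9.
Second entry: together with the first entry always sums to 78; 32, 43, 54, 65, 76 → 87.
Putting it together: [-9, 87].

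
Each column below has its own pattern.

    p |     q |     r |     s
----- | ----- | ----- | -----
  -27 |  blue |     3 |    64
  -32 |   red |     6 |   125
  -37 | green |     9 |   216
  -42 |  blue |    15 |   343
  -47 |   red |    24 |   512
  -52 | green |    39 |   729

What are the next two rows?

For the column p, −5 each step: -27, -32, -37, -42, -47, -52 → -57 → -62.
Column q: repeats blue → red → green, so blue, red, green, blue, red, green → blue → red.
Column r — each term is the sum of the two before it: 3, 6, 9, 15, 24, 39 → 63 → 102.
Column s: perfect cubes: 4³, 5³, 6³, …, so 64, 125, 216, 343, 512, 729 → 1000 → 1331.
Putting the parts together: -57  blue  63  1000 and then -62  red  102  1331.

-57  blue  63  1000; -62  red  102  1331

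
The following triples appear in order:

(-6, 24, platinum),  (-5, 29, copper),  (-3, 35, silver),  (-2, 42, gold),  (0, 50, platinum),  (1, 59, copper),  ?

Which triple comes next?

First entry — alternating steps +1, +2, +1, +2, …: -6, -5, -3, -2, 0, 1 → 3.
Second entry: differences are 5, 6, 7, … (increasing by 1 each time), so 24, 29, 35, 42, 50, 59 → 69.
Metal — repeats platinum → copper → silver → gold: platinum, copper, silver, gold, platinum, copper → silver.
Putting it together: (3, 69, silver).

(3, 69, silver)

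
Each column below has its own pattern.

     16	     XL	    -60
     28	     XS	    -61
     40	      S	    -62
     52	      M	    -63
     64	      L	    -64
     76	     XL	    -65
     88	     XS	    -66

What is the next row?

100  S  -67

First component goes 16, 28, 40, 52, 64, 76, 88 → 100 (+12 each step).
Size: XL, XS, S, M, L, XL, XS → S (repeats XL → XS → S → M → L).
Third component: −1 each step, so -60, -61, -62, -63, -64, -65, -66 → -67.
Combining the parts gives 100  S  -67.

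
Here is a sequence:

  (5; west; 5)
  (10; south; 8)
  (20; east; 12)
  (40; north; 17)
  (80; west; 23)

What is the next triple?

First entry: ×2 each step, so 5, 10, 20, 40, 80 → 160.
Direction — repeats west → south → east → north: west, south, east, north, west → south.
For the third entry, differences are 3, 4, 5, … (increasing by 1 each time): 5, 8, 12, 17, 23 → 30.
Combining the parts gives (160; south; 30).

(160; south; 30)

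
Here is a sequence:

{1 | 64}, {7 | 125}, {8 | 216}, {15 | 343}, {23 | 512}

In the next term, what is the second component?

729

Second component goes 64, 125, 216, 343, 512 → 729 (perfect cubes: 4³, 5³, 6³, …).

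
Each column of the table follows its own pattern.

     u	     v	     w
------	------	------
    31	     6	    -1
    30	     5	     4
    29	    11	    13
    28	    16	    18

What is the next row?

27  27  27

For the column u, −1 each step: 31, 30, 29, 28 → 27.
Column v: each term is the sum of the two before it; 6, 5, 11, 16 → 27.
Column w: -1, 4, 13, 18 → 27 (alternating steps +5, +9, +5, +9, …).
Putting it together: 27  27  27.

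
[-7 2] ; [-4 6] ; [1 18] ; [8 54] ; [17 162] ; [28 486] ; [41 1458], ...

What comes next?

First part — differences are 3, 5, 7, … (increasing by 2 each time): -7, -4, 1, 8, 17, 28, 41 → 56.
Second part goes 2, 6, 18, 54, 162, 486, 1458 → 4374 (×3 each step).
Putting it together: [56 4374].

[56 4374]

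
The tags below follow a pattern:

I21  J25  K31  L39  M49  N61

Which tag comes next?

O75

Letter: I, J, K, L, M, N → O (letters move forward 1 place in the alphabet).
Second component: differences are 4, 6, 8, … (increasing by 2 each time); 21, 25, 31, 39, 49, 61 → 75.
Combining the parts gives O75.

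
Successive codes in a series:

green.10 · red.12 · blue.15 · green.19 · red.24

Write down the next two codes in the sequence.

For the colour, repeats green → red → blue: green, red, blue, green, red → blue → green.
For the second component, differences are 2, 3, 4, … (increasing by 1 each time): 10, 12, 15, 19, 24 → 30 → 37.
So the next two codes are blue.30 and green.37.

blue.30, green.37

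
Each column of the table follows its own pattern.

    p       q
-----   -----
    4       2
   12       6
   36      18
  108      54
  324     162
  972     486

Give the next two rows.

Column p: ×3 each step; 4, 12, 36, 108, 324, 972 → 2916 → 8748.
Column q: 2, 6, 18, 54, 162, 486 → 1458 → 4374 (×3 each step).
So the next two rows are 2916  1458 and 8748  4374.

2916  1458; 8748  4374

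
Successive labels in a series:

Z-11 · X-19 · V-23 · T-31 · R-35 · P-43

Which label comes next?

N-47

Letter goes Z, X, V, T, R, P → N (letters move back 2 places in the alphabet).
For the second component, alternating steps +8, +4, +8, +4, …: 11, 19, 23, 31, 35, 43 → 47.
Putting it together: N-47.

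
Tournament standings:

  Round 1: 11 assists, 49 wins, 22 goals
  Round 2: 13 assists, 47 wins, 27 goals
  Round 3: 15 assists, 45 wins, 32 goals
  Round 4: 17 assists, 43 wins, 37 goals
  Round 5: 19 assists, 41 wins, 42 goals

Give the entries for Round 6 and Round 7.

21 assists, 39 wins, 47 goals; 23 assists, 37 wins, 52 goals

Assists — +2 each step: 11, 13, 15, 17, 19 → 21 → 23.
For the wins, −2 each step: 49, 47, 45, 43, 41 → 39 → 37.
For the goals, +5 each step: 22, 27, 32, 37, 42 → 47 → 52.
So the next two lines are 21 assists, 39 wins, 47 goals and 23 assists, 37 wins, 52 goals.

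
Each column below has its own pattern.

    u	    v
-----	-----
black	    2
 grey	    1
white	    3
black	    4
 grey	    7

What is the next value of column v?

Column u — repeats black → grey → white: black, grey, white, black, grey → white.
Column v goes 2, 1, 3, 4, 7 → 11 (each term is the sum of the two before it).

11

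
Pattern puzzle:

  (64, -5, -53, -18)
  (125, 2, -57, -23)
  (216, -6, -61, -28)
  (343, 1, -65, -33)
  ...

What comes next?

(512, -7, -69, -38)

First entry goes 64, 125, 216, 343 → 512 (perfect cubes: 4³, 5³, 6³, …).
Second entry: -5, 2, -6, 1 → -7 (alternating steps +7, −8, +7, −8, …).
Third entry: −4 each step; -53, -57, -61, -65 → -69.
Fourth entry: −5 each step; -18, -23, -28, -33 → -38.
Putting it together: (512, -7, -69, -38).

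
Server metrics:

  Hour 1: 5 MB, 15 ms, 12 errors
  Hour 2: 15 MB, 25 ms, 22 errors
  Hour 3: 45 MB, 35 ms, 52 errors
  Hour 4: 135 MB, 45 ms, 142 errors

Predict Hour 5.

405 MB, 55 ms, 412 errors

MB — ×3 each step: 5, 15, 45, 135 → 405.
Ms — +10 each step: 15, 25, 35, 45 → 55.
Errors — always 7 more than the MB: 12, 22, 52, 142 → 412.
Combining the parts gives 405 MB, 55 ms, 412 errors.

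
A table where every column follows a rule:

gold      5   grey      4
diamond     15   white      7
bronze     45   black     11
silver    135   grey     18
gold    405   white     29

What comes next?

diamond  1215  black  47

Rank: gold, diamond, bronze, silver, gold → diamond (repeats gold → diamond → bronze → silver).
Second component — ×3 each step: 5, 15, 45, 135, 405 → 1215.
For the shade, repeats grey → white → black: grey, white, black, grey, white → black.
Fourth component: each term is the sum of the two before it; 4, 7, 11, 18, 29 → 47.
So the next line is diamond  1215  black  47.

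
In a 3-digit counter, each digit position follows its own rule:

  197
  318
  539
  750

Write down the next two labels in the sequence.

For the first digit, +2 each step, mod 10: 1, 3, 5, 7 → 9 → 1.
Second digit: +2 each step, mod 10; 9, 1, 3, 5 → 7 → 9.
Third digit goes 7, 8, 9, 0 → 1 → 2 (+1 each step, mod 10).
Putting the parts together: 971 and then 192.

971, 192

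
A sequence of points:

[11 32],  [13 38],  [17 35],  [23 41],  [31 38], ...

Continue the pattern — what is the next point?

First slot: differences are 2, 4, 6, … (increasing by 2 each time); 11, 13, 17, 23, 31 → 41.
Second slot: 32, 38, 35, 41, 38 → 44 (alternating steps +6, −3, +6, −3, …).
Combining the parts gives [41 44].

[41 44]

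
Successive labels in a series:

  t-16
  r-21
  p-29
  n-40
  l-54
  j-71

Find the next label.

h-91

Letter: letters move back 2 places in the alphabet, so t, r, p, n, l, j → h.
Second component: differences are 5, 8, 11, … (increasing by 3 each time); 16, 21, 29, 40, 54, 71 → 91.
Putting it together: h-91.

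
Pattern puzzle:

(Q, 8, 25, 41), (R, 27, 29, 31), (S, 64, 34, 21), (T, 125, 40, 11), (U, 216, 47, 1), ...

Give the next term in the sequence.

For the letter, letters move forward 1 place in the alphabet: Q, R, S, T, U → V.
Second slot: 8, 27, 64, 125, 216 → 343 (perfect cubes: 2³, 3³, 4³, …).
Third slot goes 25, 29, 34, 40, 47 → 55 (differences are 4, 5, 6, … (increasing by 1 each time)).
Fourth slot — −10 each step: 41, 31, 21, 11, 1 → -9.
Putting it together: (V, 343, 55, -9).

(V, 343, 55, -9)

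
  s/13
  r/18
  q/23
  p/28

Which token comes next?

For the letter, letters move back 1 place in the alphabet: s, r, q, p → o.
Second component: +5 each step, so 13, 18, 23, 28 → 33.
Putting it together: o/33.

o/33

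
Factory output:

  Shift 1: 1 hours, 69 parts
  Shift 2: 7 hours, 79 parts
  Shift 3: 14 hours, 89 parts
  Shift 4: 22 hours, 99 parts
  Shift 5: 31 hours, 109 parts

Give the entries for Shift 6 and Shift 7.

41 hours, 119 parts; 52 hours, 129 parts

Hours: differences are 6, 7, 8, … (increasing by 1 each time); 1, 7, 14, 22, 31 → 41 → 52.
Parts — +10 each step: 69, 79, 89, 99, 109 → 119 → 129.
So the next two records are 41 hours, 119 parts and 52 hours, 129 parts.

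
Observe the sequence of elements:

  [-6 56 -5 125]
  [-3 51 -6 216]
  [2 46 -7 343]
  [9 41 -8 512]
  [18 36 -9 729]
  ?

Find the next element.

First coordinate: differences are 3, 5, 7, … (increasing by 2 each time), so -6, -3, 2, 9, 18 → 29.
Second coordinate goes 56, 51, 46, 41, 36 → 31 (−5 each step).
For the third coordinate, −1 each step: -5, -6, -7, -8, -9 → -10.
Fourth coordinate — perfect cubes: 5³, 6³, 7³, …: 125, 216, 343, 512, 729 → 1000.
Putting it together: [29 31 -10 1000].

[29 31 -10 1000]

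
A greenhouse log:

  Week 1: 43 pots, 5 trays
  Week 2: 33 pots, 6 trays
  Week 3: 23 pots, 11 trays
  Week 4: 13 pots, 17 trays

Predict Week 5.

3 pots, 28 trays

Pots: −10 each step; 43, 33, 23, 13 → 3.
Trays: each term is the sum of the two before it, so 5, 6, 11, 17 → 28.
Putting it together: 3 pots, 28 trays.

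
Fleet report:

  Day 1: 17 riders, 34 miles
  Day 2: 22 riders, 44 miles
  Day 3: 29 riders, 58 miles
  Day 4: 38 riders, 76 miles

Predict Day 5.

49 riders, 98 miles

Riders goes 17, 22, 29, 38 → 49 (differences are 5, 7, 9, … (increasing by 2 each time)).
For the miles, always 2 × the riders: 34, 44, 58, 76 → 98.
So the next row is 49 riders, 98 miles.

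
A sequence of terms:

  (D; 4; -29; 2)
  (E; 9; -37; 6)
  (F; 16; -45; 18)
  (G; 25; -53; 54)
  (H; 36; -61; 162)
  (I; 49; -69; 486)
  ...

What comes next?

(J; 64; -77; 1458)

Letter goes D, E, F, G, H, I → J (letters move forward 1 place in the alphabet).
Second component: 4, 9, 16, 25, 36, 49 → 64 (perfect squares: 2², 3², 4², …).
Third component — −8 each step: -29, -37, -45, -53, -61, -69 → -77.
Fourth component: ×3 each step, so 2, 6, 18, 54, 162, 486 → 1458.
Combining the parts gives (J; 64; -77; 1458).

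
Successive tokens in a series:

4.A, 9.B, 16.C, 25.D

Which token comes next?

First component: perfect squares: 2², 3², 4², …; 4, 9, 16, 25 → 36.
Letter: letters move forward 1 place in the alphabet; A, B, C, D → E.
So the next token is 36.E.

36.E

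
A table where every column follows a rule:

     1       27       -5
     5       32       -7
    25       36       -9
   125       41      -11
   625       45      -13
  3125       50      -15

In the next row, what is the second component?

Second component — alternating steps +5, +4, +5, +4, …: 27, 32, 36, 41, 45, 50 → 54.

54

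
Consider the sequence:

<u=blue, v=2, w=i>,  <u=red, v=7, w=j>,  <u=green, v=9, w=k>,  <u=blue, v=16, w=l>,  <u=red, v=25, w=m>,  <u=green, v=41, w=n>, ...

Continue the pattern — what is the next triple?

U: repeats blue → red → green, so blue, red, green, blue, red, green → blue.
For the v, each term is the sum of the two before it: 2, 7, 9, 16, 25, 41 → 66.
W: letters move forward 1 place in the alphabet, so i, j, k, l, m, n → o.
Putting it together: <u=blue, v=66, w=o>.

<u=blue, v=66, w=o>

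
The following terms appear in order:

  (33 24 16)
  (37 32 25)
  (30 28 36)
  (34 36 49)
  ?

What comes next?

First slot: 33, 37, 30, 34 → 27 (alternating steps +4, −7, +4, −7, …).
Second slot — alternating steps +8, −4, +8, −4, …: 24, 32, 28, 36 → 32.
Third slot: 16, 25, 36, 49 → 64 (perfect squares: 4², 5², 6², …).
Combining the parts gives (27 32 64).

(27 32 64)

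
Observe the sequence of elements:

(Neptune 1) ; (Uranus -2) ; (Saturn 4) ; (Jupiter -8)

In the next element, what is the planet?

Planet goes Neptune, Uranus, Saturn, Jupiter → Mars (runs backward through the planets Mercury→Neptune).
Second slot — ×(-2) each step: 1, -2, 4, -8 → 16.

Mars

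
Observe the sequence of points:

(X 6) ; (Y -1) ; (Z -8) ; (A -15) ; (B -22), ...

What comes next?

Letter: X, Y, Z, A, B → C (letters move forward 1 place in the alphabet, wrapping Z→A).
Second entry: −7 each step; 6, -1, -8, -15, -22 → -29.
Combining the parts gives (C -29).

(C -29)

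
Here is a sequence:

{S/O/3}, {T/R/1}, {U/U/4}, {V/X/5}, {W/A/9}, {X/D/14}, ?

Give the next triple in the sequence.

First letter goes S, T, U, V, W, X → Y (letters move forward 1 place in the alphabet).
Second letter: letters move forward 3 places in the alphabet, wrapping Z→A, so O, R, U, X, A, D → G.
Third part: each term is the sum of the two before it, so 3, 1, 4, 5, 9, 14 → 23.
Putting it together: {Y/G/23}.

{Y/G/23}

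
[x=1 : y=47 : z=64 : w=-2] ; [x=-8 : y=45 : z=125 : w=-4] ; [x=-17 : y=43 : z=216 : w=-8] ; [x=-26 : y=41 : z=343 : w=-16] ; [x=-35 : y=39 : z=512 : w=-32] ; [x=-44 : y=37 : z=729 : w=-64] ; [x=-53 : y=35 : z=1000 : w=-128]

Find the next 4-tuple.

[x=-62 : y=33 : z=1331 : w=-256]

For the x, −9 each step: 1, -8, -17, -26, -35, -44, -53 → -62.
Y: 47, 45, 43, 41, 39, 37, 35 → 33 (−2 each step).
Z: 64, 125, 216, 343, 512, 729, 1000 → 1331 (perfect cubes: 4³, 5³, 6³, …).
W: ×2 each step, so -2, -4, -8, -16, -32, -64, -128 → -256.
So the next 4-tuple is [x=-62 : y=33 : z=1331 : w=-256].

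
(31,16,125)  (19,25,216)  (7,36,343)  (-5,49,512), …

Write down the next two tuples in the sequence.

(-17,64,729), (-29,81,1000)

First component goes 31, 19, 7, -5 → -17 → -29 (−12 each step).
Second component: 16, 25, 36, 49 → 64 → 81 (perfect squares: 4², 5², 6², …).
Third component: 125, 216, 343, 512 → 729 → 1000 (perfect cubes: 5³, 6³, 7³, …).
Putting the parts together: (-17,64,729) and then (-29,81,1000).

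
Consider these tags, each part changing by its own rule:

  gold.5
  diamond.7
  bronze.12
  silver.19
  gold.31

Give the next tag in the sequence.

diamond.50

For the rank, repeats gold → diamond → bronze → silver: gold, diamond, bronze, silver, gold → diamond.
Second component: each term is the sum of the two before it; 5, 7, 12, 19, 31 → 50.
So the next tag is diamond.50.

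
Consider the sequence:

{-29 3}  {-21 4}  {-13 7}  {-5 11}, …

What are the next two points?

{3 18}, {11 29}

First entry: -29, -21, -13, -5 → 3 → 11 (+8 each step).
Second entry: each term is the sum of the two before it; 3, 4, 7, 11 → 18 → 29.
So the next two points are {3 18} and {11 29}.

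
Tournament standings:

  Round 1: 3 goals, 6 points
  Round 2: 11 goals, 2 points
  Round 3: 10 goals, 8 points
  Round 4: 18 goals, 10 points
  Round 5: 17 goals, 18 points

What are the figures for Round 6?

25 goals, 28 points

Goals: alternating steps +8, −1, +8, −1, …, so 3, 11, 10, 18, 17 → 25.
Points: each term is the sum of the two before it; 6, 2, 8, 10, 18 → 28.
So the next line is 25 goals, 28 points.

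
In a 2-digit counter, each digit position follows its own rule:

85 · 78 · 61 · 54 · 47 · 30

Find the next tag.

First digit: −1 each step, mod 10; 8, 7, 6, 5, 4, 3 → 2.
Second digit — +3 each step, mod 10: 5, 8, 1, 4, 7, 0 → 3.
Combining the parts gives 23.

23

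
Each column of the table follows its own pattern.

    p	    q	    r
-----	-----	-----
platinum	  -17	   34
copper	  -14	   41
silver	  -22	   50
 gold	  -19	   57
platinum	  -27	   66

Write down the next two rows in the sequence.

copper  -24  73; silver  -32  82

Column p: repeats platinum → copper → silver → gold, so platinum, copper, silver, gold, platinum → copper → silver.
For the column q, alternating steps +3, −8, +3, −8, …: -17, -14, -22, -19, -27 → -24 → -32.
Column r: 34, 41, 50, 57, 66 → 73 → 82 (alternating steps +7, +9, +7, +9, …).
Putting the parts together: copper  -24  73 and then silver  -32  82.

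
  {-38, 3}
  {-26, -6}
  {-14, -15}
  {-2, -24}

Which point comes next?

{10, -33}

First value: +12 each step, so -38, -26, -14, -2 → 10.
Second value — −9 each step: 3, -6, -15, -24 → -33.
So the next point is {10, -33}.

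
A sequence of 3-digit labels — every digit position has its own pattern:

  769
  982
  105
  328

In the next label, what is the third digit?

1

Third digit — +3 each step, mod 10: 9, 2, 5, 8 → 1.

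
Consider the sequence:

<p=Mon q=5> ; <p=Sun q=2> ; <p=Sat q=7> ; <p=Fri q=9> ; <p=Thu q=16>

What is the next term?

<p=Wed q=25>

P: runs backward through the weekdays Mon→Sun, so Mon, Sun, Sat, Fri, Thu → Wed.
Q goes 5, 2, 7, 9, 16 → 25 (each term is the sum of the two before it).
So the next term is <p=Wed q=25>.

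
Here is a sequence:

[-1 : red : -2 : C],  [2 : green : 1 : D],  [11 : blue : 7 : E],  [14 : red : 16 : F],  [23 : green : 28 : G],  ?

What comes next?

First value: -1, 2, 11, 14, 23 → 26 (alternating steps +3, +9, +3, +9, …).
Colour — repeats red → green → blue: red, green, blue, red, green → blue.
Third value: differences are 3, 6, 9, … (increasing by 3 each time), so -2, 1, 7, 16, 28 → 43.
Letter: letters move forward 1 place in the alphabet; C, D, E, F, G → H.
So the next element is [26 : blue : 43 : H].

[26 : blue : 43 : H]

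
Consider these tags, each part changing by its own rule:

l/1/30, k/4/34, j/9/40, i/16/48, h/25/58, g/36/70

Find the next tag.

f/49/84

Letter: letters move back 1 place in the alphabet, so l, k, j, i, h, g → f.
Second component — perfect squares: 1², 2², 3², …: 1, 4, 9, 16, 25, 36 → 49.
Third component: 30, 34, 40, 48, 58, 70 → 84 (differences are 4, 6, 8, … (increasing by 2 each time)).
Putting it together: f/49/84.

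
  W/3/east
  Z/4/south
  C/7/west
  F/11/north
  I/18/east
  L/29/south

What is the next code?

For the letter, letters move forward 3 places in the alphabet, wrapping Z→A: W, Z, C, F, I, L → O.
Second component goes 3, 4, 7, 11, 18, 29 → 47 (each term is the sum of the two before it).
For the direction, repeats east → south → west → north: east, south, west, north, east, south → west.
Putting it together: O/47/west.

O/47/west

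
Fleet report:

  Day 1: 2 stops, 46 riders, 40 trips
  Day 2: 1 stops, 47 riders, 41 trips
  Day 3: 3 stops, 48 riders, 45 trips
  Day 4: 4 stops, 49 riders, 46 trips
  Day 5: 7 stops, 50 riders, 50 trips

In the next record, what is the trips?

Trips: alternating steps +1, +4, +1, +4, …; 40, 41, 45, 46, 50 → 51.

51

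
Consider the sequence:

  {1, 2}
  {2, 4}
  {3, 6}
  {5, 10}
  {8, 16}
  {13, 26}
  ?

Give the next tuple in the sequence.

{21, 42}

First coordinate goes 1, 2, 3, 5, 8, 13 → 21 (each term is the sum of the two before it).
Second coordinate: always 2 × the first coordinate; 2, 4, 6, 10, 16, 26 → 42.
So the next tuple is {21, 42}.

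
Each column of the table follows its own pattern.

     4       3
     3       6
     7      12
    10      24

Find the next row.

17  48

For the first component, each term is the sum of the two before it: 4, 3, 7, 10 → 17.
Second component goes 3, 6, 12, 24 → 48 (×2 each step).
Combining the parts gives 17  48.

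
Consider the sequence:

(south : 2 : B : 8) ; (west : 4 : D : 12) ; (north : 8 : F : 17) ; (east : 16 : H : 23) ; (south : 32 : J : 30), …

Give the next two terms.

Direction: repeats south → west → north → east; south, west, north, east, south → west → north.
Second part — ×2 each step: 2, 4, 8, 16, 32 → 64 → 128.
For the letter, letters move forward 2 places in the alphabet: B, D, F, H, J → L → N.
Fourth part: differences are 4, 5, 6, … (increasing by 1 each time), so 8, 12, 17, 23, 30 → 38 → 47.
Putting the parts together: (west : 64 : L : 38) and then (north : 128 : N : 47).

(west : 64 : L : 38), (north : 128 : N : 47)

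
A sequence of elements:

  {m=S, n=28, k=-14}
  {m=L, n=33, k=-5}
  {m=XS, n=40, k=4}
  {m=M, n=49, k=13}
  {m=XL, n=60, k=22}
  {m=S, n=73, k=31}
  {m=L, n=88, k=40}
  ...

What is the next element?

{m=XS, n=105, k=49}

M: repeats S → L → XS → M → XL, so S, L, XS, M, XL, S, L → XS.
N: differences are 5, 7, 9, … (increasing by 2 each time), so 28, 33, 40, 49, 60, 73, 88 → 105.
K: -14, -5, 4, 13, 22, 31, 40 → 49 (+9 each step).
Combining the parts gives {m=XS, n=105, k=49}.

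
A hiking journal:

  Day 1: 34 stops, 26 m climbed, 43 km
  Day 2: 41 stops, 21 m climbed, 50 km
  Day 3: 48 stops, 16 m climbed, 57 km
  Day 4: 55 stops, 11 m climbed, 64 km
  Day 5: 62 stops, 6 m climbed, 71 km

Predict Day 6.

69 stops, 1 m climbed, 78 km

Stops: +7 each step, so 34, 41, 48, 55, 62 → 69.
For the m climbed, −5 each step: 26, 21, 16, 11, 6 → 1.
Km — always 9 more than the stops: 43, 50, 57, 64, 71 → 78.
So the next record is 69 stops, 1 m climbed, 78 km.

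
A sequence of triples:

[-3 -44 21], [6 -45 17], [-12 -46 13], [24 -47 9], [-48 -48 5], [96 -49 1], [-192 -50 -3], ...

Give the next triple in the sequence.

First entry: -3, 6, -12, 24, -48, 96, -192 → 384 (×(-2) each step).
Second entry: -44, -45, -46, -47, -48, -49, -50 → -51 (−1 each step).
For the third entry, −4 each step: 21, 17, 13, 9, 5, 1, -3 → -7.
So the next triple is [384 -51 -7].

[384 -51 -7]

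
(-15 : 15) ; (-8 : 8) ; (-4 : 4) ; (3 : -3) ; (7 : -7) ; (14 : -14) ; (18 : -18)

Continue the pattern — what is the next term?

For the first coordinate, alternating steps +7, +4, +7, +4, …: -15, -8, -4, 3, 7, 14, 18 → 25.
Second coordinate — always the negative of the first coordinate: 15, 8, 4, -3, -7, -14, -18 → -25.
Putting it together: (25 : -25).

(25 : -25)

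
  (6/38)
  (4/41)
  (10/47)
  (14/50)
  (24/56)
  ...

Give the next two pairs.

First part — each term is the sum of the two before it: 6, 4, 10, 14, 24 → 38 → 62.
Second part goes 38, 41, 47, 50, 56 → 59 → 65 (alternating steps +3, +6, +3, +6, …).
Putting the parts together: (38/59) and then (62/65).

(38/59), (62/65)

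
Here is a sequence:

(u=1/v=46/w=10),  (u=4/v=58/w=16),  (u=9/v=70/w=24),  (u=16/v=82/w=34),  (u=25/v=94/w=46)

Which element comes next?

U: perfect squares: 1², 2², 3², …; 1, 4, 9, 16, 25 → 36.
V: +12 each step, so 46, 58, 70, 82, 94 → 106.
W: differences are 6, 8, 10, … (increasing by 2 each time), so 10, 16, 24, 34, 46 → 60.
Putting it together: (u=36/v=106/w=60).

(u=36/v=106/w=60)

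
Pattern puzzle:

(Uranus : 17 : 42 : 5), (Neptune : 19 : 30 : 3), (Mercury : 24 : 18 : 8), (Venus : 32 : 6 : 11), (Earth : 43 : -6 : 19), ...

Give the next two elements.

(Mars : 57 : -18 : 30), (Jupiter : 74 : -30 : 49)

Planet: runs through the planets Mercury→Neptune; Uranus, Neptune, Mercury, Venus, Earth → Mars → Jupiter.
Second coordinate — differences are 2, 5, 8, … (increasing by 3 each time): 17, 19, 24, 32, 43 → 57 → 74.
Third coordinate goes 42, 30, 18, 6, -6 → -18 → -30 (−12 each step).
Fourth coordinate: each term is the sum of the two before it; 5, 3, 8, 11, 19 → 30 → 49.
So the next two elements are (Mars : 57 : -18 : 30) and (Jupiter : 74 : -30 : 49).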